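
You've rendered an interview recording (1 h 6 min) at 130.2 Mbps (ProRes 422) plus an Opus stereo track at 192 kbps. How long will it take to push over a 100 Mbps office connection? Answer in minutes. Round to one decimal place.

1 h 6 min = 66 min = 3960 s
Audio: 192 kbps = 0.192 Mbps.
Total bitrate: 130.392 Mbps.
File: 130.392 Mbps × 3960 s = 516352.3 Mb.
At 100 Mbps: 516352.3 / 100 = 5163.5 s ≈ 86.1 minutes.

86.1 minutes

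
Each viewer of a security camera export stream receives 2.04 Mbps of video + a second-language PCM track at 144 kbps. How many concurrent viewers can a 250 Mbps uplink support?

Audio: 144 kbps = 0.144 Mbps.
Per-viewer media rate: 2.184 Mbps.
250 Mbps = 250.0 Mbps; 250.0 / 2.184 = 114.47 → 114 viewers.

114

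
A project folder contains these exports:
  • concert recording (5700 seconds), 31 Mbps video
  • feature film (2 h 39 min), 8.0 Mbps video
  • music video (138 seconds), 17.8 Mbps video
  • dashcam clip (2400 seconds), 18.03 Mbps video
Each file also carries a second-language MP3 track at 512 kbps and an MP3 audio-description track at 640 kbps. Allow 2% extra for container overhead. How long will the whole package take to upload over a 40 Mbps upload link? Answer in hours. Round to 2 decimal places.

Audio total: 512 + 640 = 1152 kbps = 1.152 Mbps.
concert recording: 32.152 Mbps × 5700 s × 1.02 = 186931.7 Mb
feature film: 9.152 Mbps × 9540 s × 1.02 = 89056.3 Mb
music video: 18.952 Mbps × 138 s × 1.02 = 2667.7 Mb
dashcam clip: 19.182 Mbps × 2400 s × 1.02 = 46957.5 Mb
Total: 325613.2 Mb = 40701.7 MB.
At 40 Mbps: 325613.2 / 40 = 8140 s ≈ 2.26 hours.

2.26 hours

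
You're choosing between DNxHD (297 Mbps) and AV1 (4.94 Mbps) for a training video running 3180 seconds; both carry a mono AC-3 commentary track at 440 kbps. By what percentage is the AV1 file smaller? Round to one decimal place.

98.2%

Audio: 440 kbps = 0.440 Mbps.
DNxHD: 297.440 Mbps × 3180 s = 945859.2 Mb = 118.232 GB.
AV1: 5.380 Mbps × 3180 s = 17108.4 Mb = 2.139 GB.
Reduction: (1 − 2.139/118.232) × 100 = 98.19%.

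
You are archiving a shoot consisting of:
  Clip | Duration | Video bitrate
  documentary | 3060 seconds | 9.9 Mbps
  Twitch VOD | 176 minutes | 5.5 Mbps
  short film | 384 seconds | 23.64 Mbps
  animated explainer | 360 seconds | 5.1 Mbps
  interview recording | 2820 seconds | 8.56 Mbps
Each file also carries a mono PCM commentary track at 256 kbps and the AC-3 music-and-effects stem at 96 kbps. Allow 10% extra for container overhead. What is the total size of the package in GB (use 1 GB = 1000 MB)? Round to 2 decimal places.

Audio total: 256 + 96 = 352 kbps = 0.352 Mbps.
documentary: 10.252 Mbps × 3060 s × 1.10 = 34508.2 Mb
Twitch VOD: 5.852 Mbps × 10560 s × 1.10 = 67976.8 Mb
short film: 23.992 Mbps × 384 s × 1.10 = 10134.2 Mb
animated explainer: 5.452 Mbps × 360 s × 1.10 = 2159.0 Mb
interview recording: 8.912 Mbps × 2820 s × 1.10 = 27645.0 Mb
Total: 142423.3 Mb = 17802.9 MB.
= 17.80 GB.

17.80 GB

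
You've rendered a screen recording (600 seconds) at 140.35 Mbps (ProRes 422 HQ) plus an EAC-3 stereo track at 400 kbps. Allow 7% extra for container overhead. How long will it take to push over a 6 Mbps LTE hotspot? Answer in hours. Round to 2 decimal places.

4.18 hours

Audio: 400 kbps = 0.400 Mbps.
Total bitrate: 140.750 Mbps.
File: 140.750 Mbps × 600 s = 84450.0 Mb.
With 7% container overhead: ×1.07. → 90361.5 Mb.
At 6 Mbps: 90361.5 / 6 = 15060.2 s ≈ 4.18 hours.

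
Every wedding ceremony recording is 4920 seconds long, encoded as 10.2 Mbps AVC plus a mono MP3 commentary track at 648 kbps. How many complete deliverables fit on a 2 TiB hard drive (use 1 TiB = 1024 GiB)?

Audio: 648 kbps = 0.648 Mbps.
Total bitrate: 10.848 Mbps.
Per item: 10.848 Mbps × 4920 s = 53,372 Mb = 6,672 MB.
Capacity: 2 TiB = 17,592,186 Mb; 329.61 items → 329 complete.

329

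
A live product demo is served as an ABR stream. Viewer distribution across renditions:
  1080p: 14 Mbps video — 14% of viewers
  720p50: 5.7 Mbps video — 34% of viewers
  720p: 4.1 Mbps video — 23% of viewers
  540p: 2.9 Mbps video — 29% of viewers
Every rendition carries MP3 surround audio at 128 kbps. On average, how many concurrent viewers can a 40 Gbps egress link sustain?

6884

Audio: 128 kbps = 0.128 Mbps.
Average per-viewer bitrate: 0.14×14.128 + 0.34×5.828 + 0.23×4.228 + 0.29×3.028 = 5.810 Mbps.
40 Gbps = 40,000 Mbps; 40,000 / 5.810 = 6884.68 → 6884.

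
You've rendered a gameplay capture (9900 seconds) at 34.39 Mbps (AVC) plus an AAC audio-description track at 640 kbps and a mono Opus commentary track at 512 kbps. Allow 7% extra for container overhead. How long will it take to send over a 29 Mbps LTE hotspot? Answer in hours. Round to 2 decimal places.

Audio total: 640 + 512 = 1152 kbps = 1.152 Mbps.
Total bitrate: 35.542 Mbps.
File: 35.542 Mbps × 9900 s = 351865.8 Mb.
With 7% container overhead: ×1.07. → 376496.4 Mb.
At 29 Mbps: 376496.4 / 29 = 12982.6 s ≈ 3.61 hours.

3.61 hours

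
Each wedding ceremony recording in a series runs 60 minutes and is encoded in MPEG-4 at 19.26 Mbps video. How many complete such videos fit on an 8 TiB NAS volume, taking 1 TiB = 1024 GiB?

1014

60 min = 3600 s
Per item: 19.260 Mbps × 3600 s = 69,336 Mb = 8,667 MB.
Capacity: 8 TiB = 70,368,744 Mb; 1014.89 items → 1014 complete.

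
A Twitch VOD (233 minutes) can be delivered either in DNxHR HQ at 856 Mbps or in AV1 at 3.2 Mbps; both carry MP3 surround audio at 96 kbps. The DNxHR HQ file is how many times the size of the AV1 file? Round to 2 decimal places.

233 min = 13980 s
Audio: 96 kbps = 0.096 Mbps.
DNxHR HQ: 856.096 Mbps × 13980 s = 11968222.1 Mb = 1496.028 GB.
AV1: 3.296 Mbps × 13980 s = 46078.1 Mb = 5.760 GB.
Ratio: 1496.028 / 5.760 = 259.738.

259.74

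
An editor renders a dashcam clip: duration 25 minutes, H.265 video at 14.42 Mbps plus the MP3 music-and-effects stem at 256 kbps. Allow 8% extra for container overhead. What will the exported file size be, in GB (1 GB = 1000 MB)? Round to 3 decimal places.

25 min = 1500 s
Audio: 256 kbps = 0.256 Mbps.
Total bitrate: 14.42 + 0.256 = 14.676 Mbps.
Stream data: 14.676 Mbps × 1500 s = 22014.0 Mb.
With 8% container overhead: ×1.08.
23,775 Mb ÷ 8 = 2,972 MB → 2.972 GB.

2.972 GB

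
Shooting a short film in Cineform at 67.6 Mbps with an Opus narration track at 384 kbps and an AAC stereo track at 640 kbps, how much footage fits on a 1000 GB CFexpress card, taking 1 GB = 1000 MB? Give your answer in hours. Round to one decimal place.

Audio total: 384 + 640 = 1024 kbps = 1.024 Mbps.
Total bitrate: 67.6 + 1.024 = 68.624 Mbps.
Capacity: 1000 GB = 8,000,000 Mb.
Recording time: 8,000,000 / 68.624 = 116,577 s ≈ 32.4 hours.

32.4 hours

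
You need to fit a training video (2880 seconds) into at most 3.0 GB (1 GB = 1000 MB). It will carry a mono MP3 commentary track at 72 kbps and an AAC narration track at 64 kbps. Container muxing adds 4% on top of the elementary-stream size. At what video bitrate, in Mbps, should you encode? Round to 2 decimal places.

7.88 Mbps

Budget: 3.0 GB = 24000.0 Mb.
Stream payload after overhead: 24000.0 / 1.04 = 23076.9 Mb.
Total bitrate budget: 23076.9 Mb / 2880 s = 8.013 Mbps.
Audio total: 72 + 64 = 136 kbps = 0.136 Mbps.
Video: 8.013 − 0.136 = 7.877 Mbps.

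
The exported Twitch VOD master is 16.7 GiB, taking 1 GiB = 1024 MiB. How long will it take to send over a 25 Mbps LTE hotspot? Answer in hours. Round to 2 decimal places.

1.59 hours

File: 16.7 GiB = 143451.9 Mb.
At 25 Mbps: 143451.9 / 25 = 5738.1 s ≈ 1.59 hours.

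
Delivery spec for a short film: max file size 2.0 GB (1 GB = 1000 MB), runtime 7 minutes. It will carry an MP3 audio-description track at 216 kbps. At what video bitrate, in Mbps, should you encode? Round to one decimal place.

37.9 Mbps

Budget: 2.0 GB = 16000.0 Mb.
7 min = 420 s
Total bitrate budget: 16000.0 Mb / 420 s = 38.095 Mbps.
Audio: 216 kbps = 0.216 Mbps.
Video: 38.095 − 0.216 = 37.879 Mbps.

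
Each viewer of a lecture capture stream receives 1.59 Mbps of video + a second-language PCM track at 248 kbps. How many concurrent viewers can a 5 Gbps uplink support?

Audio: 248 kbps = 0.248 Mbps.
Per-viewer media rate: 1.838 Mbps.
5 Gbps = 5,000 Mbps; 5,000 / 1.838 = 2720.35 → 2720 viewers.

2720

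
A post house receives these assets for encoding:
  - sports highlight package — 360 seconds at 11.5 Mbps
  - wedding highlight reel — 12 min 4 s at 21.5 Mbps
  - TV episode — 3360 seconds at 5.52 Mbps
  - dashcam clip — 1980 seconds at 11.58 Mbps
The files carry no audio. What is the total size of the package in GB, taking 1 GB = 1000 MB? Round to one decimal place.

7.6 GB

sports highlight package: 11.500 Mbps × 360 s = 4140.0 Mb
wedding highlight reel: 21.500 Mbps × 724 s = 15566.0 Mb
TV episode: 5.520 Mbps × 3360 s = 18547.2 Mb
dashcam clip: 11.580 Mbps × 1980 s = 22928.4 Mb
Total: 61181.6 Mb = 7647.7 MB.
= 7.648 GB.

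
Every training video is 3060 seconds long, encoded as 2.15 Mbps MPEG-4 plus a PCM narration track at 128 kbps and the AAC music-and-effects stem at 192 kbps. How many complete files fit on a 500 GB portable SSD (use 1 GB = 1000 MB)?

Audio total: 128 + 192 = 320 kbps = 0.320 Mbps.
Total bitrate: 2.470 Mbps.
Per item: 2.470 Mbps × 3060 s = 7,558 Mb = 944.8 MB.
Capacity: 500 GB = 4,000,000 Mb; 529.23 items → 529 complete.

529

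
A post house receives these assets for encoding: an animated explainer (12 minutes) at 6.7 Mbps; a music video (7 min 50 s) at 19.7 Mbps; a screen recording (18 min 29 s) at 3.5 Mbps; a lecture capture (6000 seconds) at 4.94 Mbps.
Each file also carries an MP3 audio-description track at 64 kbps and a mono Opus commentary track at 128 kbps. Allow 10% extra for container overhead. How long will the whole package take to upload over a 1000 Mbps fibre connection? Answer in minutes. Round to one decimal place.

0.9 minutes

Audio total: 64 + 128 = 192 kbps = 0.192 Mbps.
animated explainer: 6.892 Mbps × 720 s × 1.10 = 5458.5 Mb
music video: 19.892 Mbps × 470 s × 1.10 = 10284.2 Mb
screen recording: 3.692 Mbps × 1109 s × 1.10 = 4503.9 Mb
lecture capture: 5.132 Mbps × 6000 s × 1.10 = 33871.2 Mb
Total: 54117.7 Mb = 6764.7 MB.
At 1000 Mbps: 54117.7 / 1000 = 54 s ≈ 0.902 minutes.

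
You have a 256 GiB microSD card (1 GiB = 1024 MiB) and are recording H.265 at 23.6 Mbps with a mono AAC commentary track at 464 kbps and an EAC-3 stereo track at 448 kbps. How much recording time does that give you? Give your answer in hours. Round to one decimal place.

24.9 hours

Audio total: 464 + 448 = 912 kbps = 0.912 Mbps.
Total bitrate: 23.6 + 0.912 = 24.512 Mbps.
Capacity: 256 GiB = 2,199,023 Mb.
Recording time: 2,199,023 / 24.512 = 89,712 s ≈ 24.9 hours.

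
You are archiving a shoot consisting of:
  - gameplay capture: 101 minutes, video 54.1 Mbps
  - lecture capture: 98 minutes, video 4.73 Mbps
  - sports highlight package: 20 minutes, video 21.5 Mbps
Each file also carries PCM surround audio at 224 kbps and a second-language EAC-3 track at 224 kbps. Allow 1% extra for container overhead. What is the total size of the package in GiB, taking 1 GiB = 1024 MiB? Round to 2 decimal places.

45.54 GiB

Audio total: 224 + 224 = 448 kbps = 0.448 Mbps.
gameplay capture: 54.548 Mbps × 6060 s × 1.01 = 333866.5 Mb
lecture capture: 5.178 Mbps × 5880 s × 1.01 = 30751.1 Mb
sports highlight package: 21.948 Mbps × 1200 s × 1.01 = 26601.0 Mb
Total: 391218.6 Mb = 48902.3 MB.
= 45.54 GiB.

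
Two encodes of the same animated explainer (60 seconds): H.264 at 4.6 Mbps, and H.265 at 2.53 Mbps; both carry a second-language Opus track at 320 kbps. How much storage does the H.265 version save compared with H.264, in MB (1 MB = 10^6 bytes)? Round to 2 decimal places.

Audio: 320 kbps = 0.320 Mbps.
H.264: 4.920 Mbps × 60 s = 295.2 Mb = 36.900 MB.
H.265: 2.850 Mbps × 60 s = 171.0 Mb = 21.375 MB.
Saving: 36.900 − 21.375 = 15.525 MB.

15.53 MB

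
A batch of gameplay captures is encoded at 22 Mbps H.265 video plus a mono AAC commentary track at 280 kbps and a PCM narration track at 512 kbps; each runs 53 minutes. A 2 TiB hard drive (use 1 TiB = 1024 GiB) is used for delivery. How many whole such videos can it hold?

53 min = 3180 s
Audio total: 280 + 512 = 792 kbps = 0.792 Mbps.
Total bitrate: 22.792 Mbps.
Per item: 22.792 Mbps × 3180 s = 72,479 Mb = 9,060 MB.
Capacity: 2 TiB = 17,592,186 Mb; 242.72 items → 242 complete.

242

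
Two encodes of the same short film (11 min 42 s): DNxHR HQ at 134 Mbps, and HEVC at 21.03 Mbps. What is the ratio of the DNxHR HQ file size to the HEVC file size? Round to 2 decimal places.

11 min 42 s = 702 s
DNxHR HQ: 134.000 Mbps × 702 s = 94068.0 Mb = 10.951 GiB.
HEVC: 21.030 Mbps × 702 s = 14763.1 Mb = 1.719 GiB.
Ratio: 10.951 / 1.719 = 6.372.

6.37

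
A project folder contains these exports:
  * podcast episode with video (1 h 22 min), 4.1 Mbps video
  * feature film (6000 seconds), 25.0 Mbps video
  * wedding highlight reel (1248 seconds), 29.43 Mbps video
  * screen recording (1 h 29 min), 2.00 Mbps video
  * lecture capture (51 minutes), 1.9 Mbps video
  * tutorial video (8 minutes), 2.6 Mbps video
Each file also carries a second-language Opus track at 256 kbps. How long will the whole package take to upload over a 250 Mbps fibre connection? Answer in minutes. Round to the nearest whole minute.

15 minutes

Audio: 256 kbps = 0.256 Mbps.
podcast episode with video: 4.356 Mbps × 4920 s = 21431.5 Mb
feature film: 25.256 Mbps × 6000 s = 151536.0 Mb
wedding highlight reel: 29.686 Mbps × 1248 s = 37048.1 Mb
screen recording: 2.256 Mbps × 5340 s = 12047.0 Mb
lecture capture: 2.156 Mbps × 3060 s = 6597.4 Mb
tutorial video: 2.856 Mbps × 480 s = 1370.9 Mb
Total: 230030.9 Mb = 28753.9 MB.
At 250 Mbps: 230030.9 / 250 = 920 s ≈ 15.3 minutes.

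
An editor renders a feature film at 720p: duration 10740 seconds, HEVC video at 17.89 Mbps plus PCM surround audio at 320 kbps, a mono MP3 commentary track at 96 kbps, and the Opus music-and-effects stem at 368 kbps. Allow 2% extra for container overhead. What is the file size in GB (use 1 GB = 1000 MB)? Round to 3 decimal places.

Audio total: 320 + 96 + 368 = 784 kbps = 0.784 Mbps.
Total bitrate: 17.89 + 0.784 = 18.674 Mbps.
Stream data: 18.674 Mbps × 10740 s = 200558.8 Mb.
With 2% container overhead: ×1.02.
204,570 Mb ÷ 8 = 25,571 MB → 25.57 GB.

25.571 GB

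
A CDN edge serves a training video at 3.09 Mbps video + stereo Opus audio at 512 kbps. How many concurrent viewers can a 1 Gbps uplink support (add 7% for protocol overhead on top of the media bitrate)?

Audio: 512 kbps = 0.512 Mbps.
Per-viewer media rate: 3.602 Mbps.
On the wire with 7% overhead: 3.854 Mbps.
1 Gbps = 1,000 Mbps; 1,000 / 3.854 = 259.46 → 259 viewers.

259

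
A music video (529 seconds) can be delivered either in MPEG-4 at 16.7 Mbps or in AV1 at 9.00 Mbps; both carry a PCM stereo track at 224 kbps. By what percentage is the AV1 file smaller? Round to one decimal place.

45.5%

Audio: 224 kbps = 0.224 Mbps.
MPEG-4: 16.924 Mbps × 529 s = 8952.8 Mb = 1.042 GiB.
AV1: 9.224 Mbps × 529 s = 4879.5 Mb = 0.568 GiB.
Reduction: (1 − 0.568/1.042) × 100 = 45.50%.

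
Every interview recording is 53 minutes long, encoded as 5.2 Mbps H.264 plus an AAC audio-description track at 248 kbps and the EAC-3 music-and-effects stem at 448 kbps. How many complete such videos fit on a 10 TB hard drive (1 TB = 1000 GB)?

53 min = 3180 s
Audio total: 248 + 448 = 696 kbps = 0.696 Mbps.
Total bitrate: 5.896 Mbps.
Per item: 5.896 Mbps × 3180 s = 18,749 Mb = 2,344 MB.
Capacity: 10 TB = 80,000,000 Mb; 4266.83 items → 4266 complete.

4266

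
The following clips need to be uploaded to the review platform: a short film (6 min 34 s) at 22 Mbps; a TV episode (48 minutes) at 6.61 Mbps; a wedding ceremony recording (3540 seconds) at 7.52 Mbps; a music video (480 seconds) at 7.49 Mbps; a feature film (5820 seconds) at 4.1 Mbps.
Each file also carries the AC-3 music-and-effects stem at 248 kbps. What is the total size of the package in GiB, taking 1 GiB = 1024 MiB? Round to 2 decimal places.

9.90 GiB

Audio: 248 kbps = 0.248 Mbps.
short film: 22.248 Mbps × 394 s = 8765.7 Mb
TV episode: 6.858 Mbps × 2880 s = 19751.0 Mb
wedding ceremony recording: 7.768 Mbps × 3540 s = 27498.7 Mb
music video: 7.738 Mbps × 480 s = 3714.2 Mb
feature film: 4.348 Mbps × 5820 s = 25305.4 Mb
Total: 85035.1 Mb = 10629.4 MB.
= 9.899 GiB.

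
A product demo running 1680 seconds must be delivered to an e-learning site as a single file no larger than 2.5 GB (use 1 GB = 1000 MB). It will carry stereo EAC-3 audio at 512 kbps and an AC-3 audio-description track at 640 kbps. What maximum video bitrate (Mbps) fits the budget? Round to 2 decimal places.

10.75 Mbps

Budget: 2.5 GB = 20000.0 Mb.
Total bitrate budget: 20000.0 Mb / 1680 s = 11.905 Mbps.
Audio total: 512 + 640 = 1152 kbps = 1.152 Mbps.
Video: 11.905 − 1.152 = 10.753 Mbps.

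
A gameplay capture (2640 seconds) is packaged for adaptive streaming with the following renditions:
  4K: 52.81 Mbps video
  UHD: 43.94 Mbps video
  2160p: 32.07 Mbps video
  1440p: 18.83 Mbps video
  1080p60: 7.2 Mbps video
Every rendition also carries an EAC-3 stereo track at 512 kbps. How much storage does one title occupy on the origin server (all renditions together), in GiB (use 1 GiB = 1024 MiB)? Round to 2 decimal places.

48.38 GiB

Audio: 512 kbps = 0.512 Mbps.
Sum of rendition bitrates: (52.81+0.512) + (43.94+0.512) + (32.07+0.512) + (18.83+0.512) + (7.2+0.512) = 157.410 Mbps.
× 2640 s = 415,562 Mb = 51,945 MB = 48.38 GiB.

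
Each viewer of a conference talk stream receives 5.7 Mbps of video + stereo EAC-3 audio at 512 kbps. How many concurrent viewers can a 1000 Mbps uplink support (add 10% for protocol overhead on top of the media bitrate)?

146

Audio: 512 kbps = 0.512 Mbps.
Per-viewer media rate: 6.212 Mbps.
On the wire with 10% overhead: 6.833 Mbps.
1000 Mbps = 1,000 Mbps; 1,000 / 6.833 = 146.34 → 146 viewers.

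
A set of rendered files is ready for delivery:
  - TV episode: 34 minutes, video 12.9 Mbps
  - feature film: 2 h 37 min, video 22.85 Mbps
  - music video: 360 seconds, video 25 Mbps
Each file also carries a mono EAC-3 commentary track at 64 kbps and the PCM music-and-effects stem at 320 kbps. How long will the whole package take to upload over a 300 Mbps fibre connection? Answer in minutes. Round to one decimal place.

Audio total: 64 + 320 = 384 kbps = 0.384 Mbps.
TV episode: 13.284 Mbps × 2040 s = 27099.4 Mb
feature film: 23.234 Mbps × 9420 s = 218864.3 Mb
music video: 25.384 Mbps × 360 s = 9138.2 Mb
Total: 255101.9 Mb = 31887.7 MB.
At 300 Mbps: 255101.9 / 300 = 850 s ≈ 14.2 minutes.

14.2 minutes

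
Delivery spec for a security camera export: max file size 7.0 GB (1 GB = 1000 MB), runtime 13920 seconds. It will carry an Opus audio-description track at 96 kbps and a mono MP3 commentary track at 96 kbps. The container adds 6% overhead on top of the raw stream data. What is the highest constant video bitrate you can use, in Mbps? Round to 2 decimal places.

3.60 Mbps

Budget: 7.0 GB = 56000.0 Mb.
Stream payload after overhead: 56000.0 / 1.06 = 52830.2 Mb.
Total bitrate budget: 52830.2 Mb / 13920 s = 3.795 Mbps.
Audio total: 96 + 96 = 192 kbps = 0.192 Mbps.
Video: 3.795 − 0.192 = 3.603 Mbps.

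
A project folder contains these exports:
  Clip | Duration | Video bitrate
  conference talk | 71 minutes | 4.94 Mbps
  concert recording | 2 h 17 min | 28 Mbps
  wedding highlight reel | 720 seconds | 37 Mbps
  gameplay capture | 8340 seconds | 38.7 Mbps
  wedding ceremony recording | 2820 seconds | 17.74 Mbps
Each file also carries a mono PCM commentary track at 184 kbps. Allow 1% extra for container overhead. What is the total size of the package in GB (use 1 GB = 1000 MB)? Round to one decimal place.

82.7 GB

Audio: 184 kbps = 0.184 Mbps.
conference talk: 5.124 Mbps × 4260 s × 1.01 = 22046.5 Mb
concert recording: 28.184 Mbps × 8220 s × 1.01 = 233989.2 Mb
wedding highlight reel: 37.184 Mbps × 720 s × 1.01 = 27040.2 Mb
gameplay capture: 38.884 Mbps × 8340 s × 1.01 = 327535.5 Mb
wedding ceremony recording: 17.924 Mbps × 2820 s × 1.01 = 51051.1 Mb
Total: 661662.6 Mb = 82707.8 MB.
= 82.71 GB.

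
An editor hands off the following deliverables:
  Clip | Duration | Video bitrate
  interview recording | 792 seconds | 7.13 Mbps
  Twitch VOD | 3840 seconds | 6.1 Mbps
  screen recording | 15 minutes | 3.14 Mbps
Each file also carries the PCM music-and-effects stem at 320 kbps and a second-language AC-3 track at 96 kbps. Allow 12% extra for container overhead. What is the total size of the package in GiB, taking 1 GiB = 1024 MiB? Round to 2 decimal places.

Audio total: 320 + 96 = 416 kbps = 0.416 Mbps.
interview recording: 7.546 Mbps × 792 s × 1.12 = 6693.6 Mb
Twitch VOD: 6.516 Mbps × 3840 s × 1.12 = 28024.0 Mb
screen recording: 3.556 Mbps × 900 s × 1.12 = 3584.4 Mb
Total: 38302.1 Mb = 4787.8 MB.
= 4.459 GiB.

4.46 GiB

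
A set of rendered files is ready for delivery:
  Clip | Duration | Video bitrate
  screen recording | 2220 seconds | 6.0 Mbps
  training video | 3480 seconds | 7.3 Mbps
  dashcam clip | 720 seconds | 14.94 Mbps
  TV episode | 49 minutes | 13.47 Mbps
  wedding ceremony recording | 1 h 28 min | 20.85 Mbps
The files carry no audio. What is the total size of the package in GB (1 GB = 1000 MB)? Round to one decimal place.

screen recording: 6.000 Mbps × 2220 s = 13320.0 Mb
training video: 7.300 Mbps × 3480 s = 25404.0 Mb
dashcam clip: 14.940 Mbps × 720 s = 10756.8 Mb
TV episode: 13.470 Mbps × 2940 s = 39601.8 Mb
wedding ceremony recording: 20.850 Mbps × 5280 s = 110088.0 Mb
Total: 199170.6 Mb = 24896.3 MB.
= 24.90 GB.

24.9 GB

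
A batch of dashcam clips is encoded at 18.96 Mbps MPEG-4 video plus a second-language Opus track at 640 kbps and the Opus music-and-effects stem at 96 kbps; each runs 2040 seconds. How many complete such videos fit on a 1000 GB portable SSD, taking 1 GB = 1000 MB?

199

Audio total: 640 + 96 = 736 kbps = 0.736 Mbps.
Total bitrate: 19.696 Mbps.
Per item: 19.696 Mbps × 2040 s = 40,180 Mb = 5,022 MB.
Capacity: 1000 GB = 8,000,000 Mb; 199.10 items → 199 complete.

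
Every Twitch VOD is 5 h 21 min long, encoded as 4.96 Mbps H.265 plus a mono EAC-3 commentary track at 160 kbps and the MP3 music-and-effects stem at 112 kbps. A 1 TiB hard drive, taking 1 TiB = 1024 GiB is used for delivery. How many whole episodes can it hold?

5 h 21 min = 321 min = 19260 s
Audio total: 160 + 112 = 272 kbps = 0.272 Mbps.
Total bitrate: 5.232 Mbps.
Per item: 5.232 Mbps × 19260 s = 100,768 Mb = 12,596 MB.
Capacity: 1 TiB = 8,796,093 Mb; 87.29 items → 87 complete.

87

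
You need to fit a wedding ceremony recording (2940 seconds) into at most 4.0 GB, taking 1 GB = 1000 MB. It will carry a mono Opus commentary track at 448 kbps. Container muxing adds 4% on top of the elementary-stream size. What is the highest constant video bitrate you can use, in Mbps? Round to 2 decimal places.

10.02 Mbps

Budget: 4.0 GB = 32000.0 Mb.
Stream payload after overhead: 32000.0 / 1.04 = 30769.2 Mb.
Total bitrate budget: 30769.2 Mb / 2940 s = 10.466 Mbps.
Audio: 448 kbps = 0.448 Mbps.
Video: 10.466 − 0.448 = 10.018 Mbps.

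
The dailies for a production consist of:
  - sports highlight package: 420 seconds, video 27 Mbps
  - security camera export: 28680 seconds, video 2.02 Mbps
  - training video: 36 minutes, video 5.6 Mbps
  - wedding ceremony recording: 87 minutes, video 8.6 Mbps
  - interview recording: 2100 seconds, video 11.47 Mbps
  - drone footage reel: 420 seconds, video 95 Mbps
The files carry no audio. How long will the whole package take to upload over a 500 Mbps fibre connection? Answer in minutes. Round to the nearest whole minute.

6 minutes

sports highlight package: 27.000 Mbps × 420 s = 11340.0 Mb
security camera export: 2.020 Mbps × 28680 s = 57933.6 Mb
training video: 5.600 Mbps × 2160 s = 12096.0 Mb
wedding ceremony recording: 8.600 Mbps × 5220 s = 44892.0 Mb
interview recording: 11.470 Mbps × 2100 s = 24087.0 Mb
drone footage reel: 95.000 Mbps × 420 s = 39900.0 Mb
Total: 190248.6 Mb = 23781.1 MB.
At 500 Mbps: 190248.6 / 500 = 380 s ≈ 6.34 minutes.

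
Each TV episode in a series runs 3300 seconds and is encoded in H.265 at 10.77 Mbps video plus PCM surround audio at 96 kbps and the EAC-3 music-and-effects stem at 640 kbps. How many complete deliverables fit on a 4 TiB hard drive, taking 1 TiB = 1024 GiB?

926

Audio total: 96 + 640 = 736 kbps = 0.736 Mbps.
Total bitrate: 11.506 Mbps.
Per item: 11.506 Mbps × 3300 s = 37,970 Mb = 4,746 MB.
Capacity: 4 TiB = 35,184,372 Mb; 926.64 items → 926 complete.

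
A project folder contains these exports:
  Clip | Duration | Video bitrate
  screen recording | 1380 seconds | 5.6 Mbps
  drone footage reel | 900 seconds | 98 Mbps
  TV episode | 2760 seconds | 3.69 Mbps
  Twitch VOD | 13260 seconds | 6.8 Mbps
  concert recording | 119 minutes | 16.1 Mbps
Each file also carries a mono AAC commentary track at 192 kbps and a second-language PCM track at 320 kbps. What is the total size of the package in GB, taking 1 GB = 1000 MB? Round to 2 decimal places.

Audio total: 192 + 320 = 512 kbps = 0.512 Mbps.
screen recording: 6.112 Mbps × 1380 s = 8434.6 Mb
drone footage reel: 98.512 Mbps × 900 s = 88660.8 Mb
TV episode: 4.202 Mbps × 2760 s = 11597.5 Mb
Twitch VOD: 7.312 Mbps × 13260 s = 96957.1 Mb
concert recording: 16.612 Mbps × 7140 s = 118609.7 Mb
Total: 324259.7 Mb = 40532.5 MB.
= 40.53 GB.

40.53 GB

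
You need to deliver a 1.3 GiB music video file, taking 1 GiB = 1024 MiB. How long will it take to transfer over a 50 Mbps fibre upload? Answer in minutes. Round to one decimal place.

File: 1.3 GiB = 11166.9 Mb.
At 50 Mbps: 11166.9 / 50 = 223.3 s ≈ 3.72 minutes.

3.7 minutes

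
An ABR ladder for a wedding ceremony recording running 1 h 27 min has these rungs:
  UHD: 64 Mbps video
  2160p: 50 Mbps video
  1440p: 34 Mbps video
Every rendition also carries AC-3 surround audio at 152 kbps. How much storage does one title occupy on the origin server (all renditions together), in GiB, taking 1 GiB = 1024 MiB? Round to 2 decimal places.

90.21 GiB

1 h 27 min = 87 min = 5220 s
Audio: 152 kbps = 0.152 Mbps.
Sum of rendition bitrates: (64+0.152) + (50+0.152) + (34+0.152) = 148.456 Mbps.
× 5220 s = 774,940 Mb = 96,868 MB = 90.21 GiB.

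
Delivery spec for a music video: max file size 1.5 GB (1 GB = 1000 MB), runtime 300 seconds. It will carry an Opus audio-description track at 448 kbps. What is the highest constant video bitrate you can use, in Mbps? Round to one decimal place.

39.6 Mbps

Budget: 1.5 GB = 12000.0 Mb.
Total bitrate budget: 12000.0 Mb / 300 s = 40.000 Mbps.
Audio: 448 kbps = 0.448 Mbps.
Video: 40.000 − 0.448 = 39.552 Mbps.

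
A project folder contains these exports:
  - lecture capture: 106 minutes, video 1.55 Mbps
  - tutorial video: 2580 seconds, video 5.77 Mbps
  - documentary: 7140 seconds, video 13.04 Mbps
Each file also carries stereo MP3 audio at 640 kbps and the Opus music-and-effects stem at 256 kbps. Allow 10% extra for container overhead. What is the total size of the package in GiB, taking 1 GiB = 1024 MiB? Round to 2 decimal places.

Audio total: 640 + 256 = 896 kbps = 0.896 Mbps.
lecture capture: 2.446 Mbps × 6360 s × 1.10 = 17112.2 Mb
tutorial video: 6.666 Mbps × 2580 s × 1.10 = 18918.1 Mb
documentary: 13.936 Mbps × 7140 s × 1.10 = 109453.3 Mb
Total: 145483.7 Mb = 18185.5 MB.
= 16.94 GiB.

16.94 GiB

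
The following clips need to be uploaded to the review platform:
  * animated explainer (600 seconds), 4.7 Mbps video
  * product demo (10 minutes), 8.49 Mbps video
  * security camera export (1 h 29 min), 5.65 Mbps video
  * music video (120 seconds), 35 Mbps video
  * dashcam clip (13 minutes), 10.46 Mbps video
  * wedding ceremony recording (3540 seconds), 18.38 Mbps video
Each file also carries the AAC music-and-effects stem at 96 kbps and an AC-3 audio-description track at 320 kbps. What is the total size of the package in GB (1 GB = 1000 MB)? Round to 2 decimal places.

Audio total: 96 + 320 = 416 kbps = 0.416 Mbps.
animated explainer: 5.116 Mbps × 600 s = 3069.6 Mb
product demo: 8.906 Mbps × 600 s = 5343.6 Mb
security camera export: 6.066 Mbps × 5340 s = 32392.4 Mb
music video: 35.416 Mbps × 120 s = 4249.9 Mb
dashcam clip: 10.876 Mbps × 780 s = 8483.3 Mb
wedding ceremony recording: 18.796 Mbps × 3540 s = 66537.8 Mb
Total: 120076.7 Mb = 15009.6 MB.
= 15.01 GB.

15.01 GB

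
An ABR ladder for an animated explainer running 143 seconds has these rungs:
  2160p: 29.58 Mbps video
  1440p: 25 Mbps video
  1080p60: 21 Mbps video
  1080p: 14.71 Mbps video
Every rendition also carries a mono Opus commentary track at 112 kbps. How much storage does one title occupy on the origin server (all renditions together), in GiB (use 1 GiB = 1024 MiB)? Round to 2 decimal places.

1.51 GiB

Audio: 112 kbps = 0.112 Mbps.
Sum of rendition bitrates: (29.58+0.112) + (25+0.112) + (21+0.112) + (14.71+0.112) = 90.738 Mbps.
× 143 s = 12,976 Mb = 1,622 MB = 1.511 GiB.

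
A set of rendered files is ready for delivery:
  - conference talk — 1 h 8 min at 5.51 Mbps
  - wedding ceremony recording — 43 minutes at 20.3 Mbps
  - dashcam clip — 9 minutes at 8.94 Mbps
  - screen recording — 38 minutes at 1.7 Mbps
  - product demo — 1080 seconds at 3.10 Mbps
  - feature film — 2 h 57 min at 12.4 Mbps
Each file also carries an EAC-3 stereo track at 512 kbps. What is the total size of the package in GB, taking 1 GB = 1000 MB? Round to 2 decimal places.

Audio: 512 kbps = 0.512 Mbps.
conference talk: 6.022 Mbps × 4080 s = 24569.8 Mb
wedding ceremony recording: 20.812 Mbps × 2580 s = 53695.0 Mb
dashcam clip: 9.452 Mbps × 540 s = 5104.1 Mb
screen recording: 2.212 Mbps × 2280 s = 5043.4 Mb
product demo: 3.612 Mbps × 1080 s = 3901.0 Mb
feature film: 12.912 Mbps × 10620 s = 137125.4 Mb
Total: 229438.6 Mb = 28679.8 MB.
= 28.68 GB.

28.68 GB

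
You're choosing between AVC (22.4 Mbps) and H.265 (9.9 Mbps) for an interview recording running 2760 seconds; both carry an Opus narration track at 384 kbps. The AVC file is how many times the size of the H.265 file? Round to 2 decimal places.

2.22

Audio: 384 kbps = 0.384 Mbps.
AVC: 22.784 Mbps × 2760 s = 62883.8 Mb = 7.321 GiB.
H.265: 10.284 Mbps × 2760 s = 28383.8 Mb = 3.304 GiB.
Ratio: 7.321 / 3.304 = 2.215.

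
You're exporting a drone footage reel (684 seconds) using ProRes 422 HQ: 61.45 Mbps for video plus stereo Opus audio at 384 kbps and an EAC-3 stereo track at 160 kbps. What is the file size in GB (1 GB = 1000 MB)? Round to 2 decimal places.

5.30 GB

Audio total: 384 + 160 = 544 kbps = 0.544 Mbps.
Total bitrate: 61.45 + 0.544 = 61.994 Mbps.
Stream data: 61.994 Mbps × 684 s = 42403.9 Mb.
42,404 Mb ÷ 8 = 5,300 MB → 5.300 GB.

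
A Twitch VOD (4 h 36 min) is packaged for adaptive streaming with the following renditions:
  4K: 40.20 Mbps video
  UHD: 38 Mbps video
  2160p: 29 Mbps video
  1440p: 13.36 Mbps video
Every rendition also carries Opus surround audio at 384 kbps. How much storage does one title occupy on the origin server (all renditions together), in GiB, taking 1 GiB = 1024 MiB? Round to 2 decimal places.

4 h 36 min = 276 min = 16560 s
Audio: 384 kbps = 0.384 Mbps.
Sum of rendition bitrates: (40.20+0.384) + (38+0.384) + (29+0.384) + (13.36+0.384) = 122.096 Mbps.
× 16560 s = 2,021,910 Mb = 252,739 MB = 235.4 GiB.

235.38 GiB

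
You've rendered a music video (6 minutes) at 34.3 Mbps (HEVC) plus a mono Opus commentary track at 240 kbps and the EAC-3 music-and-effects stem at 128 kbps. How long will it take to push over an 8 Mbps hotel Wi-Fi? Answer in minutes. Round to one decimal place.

6 min = 360 s
Audio total: 240 + 128 = 368 kbps = 0.368 Mbps.
Total bitrate: 34.668 Mbps.
File: 34.668 Mbps × 360 s = 12480.5 Mb.
At 8 Mbps: 12480.5 / 8 = 1560.1 s ≈ 26 minutes.

26.0 minutes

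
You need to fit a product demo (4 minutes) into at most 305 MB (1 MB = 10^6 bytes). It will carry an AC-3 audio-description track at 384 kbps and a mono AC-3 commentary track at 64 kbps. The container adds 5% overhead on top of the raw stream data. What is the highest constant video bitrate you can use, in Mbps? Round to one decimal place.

9.2 Mbps

Budget: 305 MB = 2440.0 Mb.
Stream payload after overhead: 2440.0 / 1.05 = 2323.8 Mb.
4 min = 240 s
Total bitrate budget: 2323.8 Mb / 240 s = 9.683 Mbps.
Audio total: 384 + 64 = 448 kbps = 0.448 Mbps.
Video: 9.683 − 0.448 = 9.235 Mbps.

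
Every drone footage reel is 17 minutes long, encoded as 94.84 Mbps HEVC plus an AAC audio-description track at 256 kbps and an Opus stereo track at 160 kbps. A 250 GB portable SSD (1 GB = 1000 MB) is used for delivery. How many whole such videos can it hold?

17 min = 1020 s
Audio total: 256 + 160 = 416 kbps = 0.416 Mbps.
Total bitrate: 95.256 Mbps.
Per item: 95.256 Mbps × 1020 s = 97,161 Mb = 12,145 MB.
Capacity: 250 GB = 2,000,000 Mb; 20.58 items → 20 complete.

20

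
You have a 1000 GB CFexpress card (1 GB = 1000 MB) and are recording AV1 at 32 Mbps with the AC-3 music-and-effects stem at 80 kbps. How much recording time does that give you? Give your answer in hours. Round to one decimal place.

69.3 hours

Audio: 80 kbps = 0.080 Mbps.
Total bitrate: 32 + 0.080 = 32.080 Mbps.
Capacity: 1000 GB = 8,000,000 Mb.
Recording time: 8,000,000 / 32.080 = 249,377 s ≈ 69.3 hours.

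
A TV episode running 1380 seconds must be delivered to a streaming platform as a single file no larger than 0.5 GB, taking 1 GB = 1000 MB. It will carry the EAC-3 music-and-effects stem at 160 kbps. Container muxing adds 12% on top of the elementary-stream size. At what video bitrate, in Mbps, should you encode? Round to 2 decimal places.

Budget: 0.5 GB = 4000.0 Mb.
Stream payload after overhead: 4000.0 / 1.12 = 3571.4 Mb.
Total bitrate budget: 3571.4 Mb / 1380 s = 2.588 Mbps.
Audio: 160 kbps = 0.160 Mbps.
Video: 2.588 − 0.160 = 2.428 Mbps.

2.43 Mbps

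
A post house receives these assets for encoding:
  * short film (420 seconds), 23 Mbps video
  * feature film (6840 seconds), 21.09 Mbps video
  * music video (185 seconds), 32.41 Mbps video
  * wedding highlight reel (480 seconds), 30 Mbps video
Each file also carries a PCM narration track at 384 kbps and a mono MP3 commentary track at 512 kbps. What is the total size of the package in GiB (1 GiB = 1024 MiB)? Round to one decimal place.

21.1 GiB

Audio total: 384 + 512 = 896 kbps = 0.896 Mbps.
short film: 23.896 Mbps × 420 s = 10036.3 Mb
feature film: 21.986 Mbps × 6840 s = 150384.2 Mb
music video: 33.306 Mbps × 185 s = 6161.6 Mb
wedding highlight reel: 30.896 Mbps × 480 s = 14830.1 Mb
Total: 181412.2 Mb = 22676.5 MB.
= 21.12 GiB.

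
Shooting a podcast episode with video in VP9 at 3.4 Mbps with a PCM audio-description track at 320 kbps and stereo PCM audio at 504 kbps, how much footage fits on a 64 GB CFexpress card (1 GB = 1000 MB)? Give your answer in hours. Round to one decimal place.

33.7 hours

Audio total: 320 + 504 = 824 kbps = 0.824 Mbps.
Total bitrate: 3.4 + 0.824 = 4.224 Mbps.
Capacity: 64 GB = 512,000 Mb.
Recording time: 512,000 / 4.224 = 121,212 s ≈ 33.7 hours.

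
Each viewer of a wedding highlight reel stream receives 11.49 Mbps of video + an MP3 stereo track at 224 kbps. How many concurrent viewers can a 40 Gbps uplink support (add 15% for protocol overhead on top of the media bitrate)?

Audio: 224 kbps = 0.224 Mbps.
Per-viewer media rate: 11.714 Mbps.
On the wire with 15% overhead: 13.471 Mbps.
40 Gbps = 40,000 Mbps; 40,000 / 13.471 = 2969.32 → 2969 viewers.

2969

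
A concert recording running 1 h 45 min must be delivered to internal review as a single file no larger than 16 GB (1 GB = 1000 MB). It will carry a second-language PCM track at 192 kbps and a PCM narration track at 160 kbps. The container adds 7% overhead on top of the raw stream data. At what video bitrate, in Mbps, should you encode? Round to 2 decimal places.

18.64 Mbps

Budget: 16 GB = 128000.0 Mb.
Stream payload after overhead: 128000.0 / 1.07 = 119626.2 Mb.
1 h 45 min = 105 min = 6300 s
Total bitrate budget: 119626.2 Mb / 6300 s = 18.988 Mbps.
Audio total: 192 + 160 = 352 kbps = 0.352 Mbps.
Video: 18.988 − 0.352 = 18.636 Mbps.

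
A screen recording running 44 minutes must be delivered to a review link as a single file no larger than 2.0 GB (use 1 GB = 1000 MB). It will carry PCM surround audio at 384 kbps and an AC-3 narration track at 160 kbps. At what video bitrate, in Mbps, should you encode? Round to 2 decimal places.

5.52 Mbps

Budget: 2.0 GB = 16000.0 Mb.
44 min = 2640 s
Total bitrate budget: 16000.0 Mb / 2640 s = 6.061 Mbps.
Audio total: 384 + 160 = 544 kbps = 0.544 Mbps.
Video: 6.061 − 0.544 = 5.517 Mbps.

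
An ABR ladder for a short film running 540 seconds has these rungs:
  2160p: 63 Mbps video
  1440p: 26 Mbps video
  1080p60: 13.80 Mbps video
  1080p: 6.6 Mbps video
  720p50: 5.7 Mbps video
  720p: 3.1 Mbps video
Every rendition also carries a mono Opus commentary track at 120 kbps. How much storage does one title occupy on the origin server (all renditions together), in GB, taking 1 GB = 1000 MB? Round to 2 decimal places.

Audio: 120 kbps = 0.120 Mbps.
Sum of rendition bitrates: (63+0.120) + (26+0.120) + (13.80+0.120) + (6.6+0.120) + (5.7+0.120) + (3.1+0.120) = 118.920 Mbps.
× 540 s = 64,217 Mb = 8,027 MB = 8.027 GB.

8.03 GB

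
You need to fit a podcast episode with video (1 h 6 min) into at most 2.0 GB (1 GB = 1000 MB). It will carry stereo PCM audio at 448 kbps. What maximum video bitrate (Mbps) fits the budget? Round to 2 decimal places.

3.59 Mbps

Budget: 2.0 GB = 16000.0 Mb.
1 h 6 min = 66 min = 3960 s
Total bitrate budget: 16000.0 Mb / 3960 s = 4.040 Mbps.
Audio: 448 kbps = 0.448 Mbps.
Video: 4.040 − 0.448 = 3.592 Mbps.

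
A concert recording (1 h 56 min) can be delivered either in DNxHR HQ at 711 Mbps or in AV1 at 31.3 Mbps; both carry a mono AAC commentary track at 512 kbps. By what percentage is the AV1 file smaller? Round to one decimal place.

1 h 56 min = 116 min = 6960 s
Audio: 512 kbps = 0.512 Mbps.
DNxHR HQ: 711.512 Mbps × 6960 s = 4952123.5 Mb = 576.503 GiB.
AV1: 31.812 Mbps × 6960 s = 221411.5 Mb = 25.776 GiB.
Reduction: (1 − 25.776/576.503) × 100 = 95.53%.

95.5%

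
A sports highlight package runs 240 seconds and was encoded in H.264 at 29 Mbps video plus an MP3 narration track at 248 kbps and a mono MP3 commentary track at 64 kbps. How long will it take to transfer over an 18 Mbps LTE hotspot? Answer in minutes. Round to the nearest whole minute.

Audio total: 248 + 64 = 312 kbps = 0.312 Mbps.
Total bitrate: 29.312 Mbps.
File: 29.312 Mbps × 240 s = 7034.9 Mb.
At 18 Mbps: 7034.9 / 18 = 390.8 s ≈ 6.51 minutes.

7 minutes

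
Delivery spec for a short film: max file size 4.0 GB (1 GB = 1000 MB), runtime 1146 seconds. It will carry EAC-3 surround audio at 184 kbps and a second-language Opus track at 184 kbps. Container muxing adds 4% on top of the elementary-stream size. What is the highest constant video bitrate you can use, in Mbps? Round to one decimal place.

26.5 Mbps

Budget: 4.0 GB = 32000.0 Mb.
Stream payload after overhead: 32000.0 / 1.04 = 30769.2 Mb.
Total bitrate budget: 30769.2 Mb / 1146 s = 26.849 Mbps.
Audio total: 184 + 184 = 368 kbps = 0.368 Mbps.
Video: 26.849 − 0.368 = 26.481 Mbps.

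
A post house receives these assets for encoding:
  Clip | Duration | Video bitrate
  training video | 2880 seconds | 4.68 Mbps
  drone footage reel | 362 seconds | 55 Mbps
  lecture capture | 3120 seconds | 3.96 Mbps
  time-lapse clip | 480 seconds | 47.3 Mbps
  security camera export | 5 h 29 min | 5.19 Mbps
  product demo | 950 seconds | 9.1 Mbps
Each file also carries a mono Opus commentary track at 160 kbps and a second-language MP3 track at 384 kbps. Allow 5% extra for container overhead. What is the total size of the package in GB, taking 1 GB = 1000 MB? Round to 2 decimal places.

Audio total: 160 + 384 = 544 kbps = 0.544 Mbps.
training video: 5.224 Mbps × 2880 s × 1.05 = 15797.4 Mb
drone footage reel: 55.544 Mbps × 362 s × 1.05 = 21112.3 Mb
lecture capture: 4.504 Mbps × 3120 s × 1.05 = 14755.1 Mb
time-lapse clip: 47.844 Mbps × 480 s × 1.05 = 24113.4 Mb
security camera export: 5.734 Mbps × 19740 s × 1.05 = 118848.6 Mb
product demo: 9.644 Mbps × 950 s × 1.05 = 9619.9 Mb
Total: 204246.6 Mb = 25530.8 MB.
= 25.53 GB.

25.53 GB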